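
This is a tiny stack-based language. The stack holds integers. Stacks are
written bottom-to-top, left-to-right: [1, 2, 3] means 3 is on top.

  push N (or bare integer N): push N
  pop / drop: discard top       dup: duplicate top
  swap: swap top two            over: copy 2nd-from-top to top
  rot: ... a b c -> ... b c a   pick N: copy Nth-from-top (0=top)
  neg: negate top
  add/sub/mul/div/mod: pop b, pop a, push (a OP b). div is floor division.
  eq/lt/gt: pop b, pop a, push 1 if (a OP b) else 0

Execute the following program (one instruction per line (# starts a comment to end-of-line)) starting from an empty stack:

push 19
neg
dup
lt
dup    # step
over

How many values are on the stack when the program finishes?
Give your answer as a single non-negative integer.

After 'push 19': stack = [19] (depth 1)
After 'neg': stack = [-19] (depth 1)
After 'dup': stack = [-19, -19] (depth 2)
After 'lt': stack = [0] (depth 1)
After 'dup': stack = [0, 0] (depth 2)
After 'over': stack = [0, 0, 0] (depth 3)

Answer: 3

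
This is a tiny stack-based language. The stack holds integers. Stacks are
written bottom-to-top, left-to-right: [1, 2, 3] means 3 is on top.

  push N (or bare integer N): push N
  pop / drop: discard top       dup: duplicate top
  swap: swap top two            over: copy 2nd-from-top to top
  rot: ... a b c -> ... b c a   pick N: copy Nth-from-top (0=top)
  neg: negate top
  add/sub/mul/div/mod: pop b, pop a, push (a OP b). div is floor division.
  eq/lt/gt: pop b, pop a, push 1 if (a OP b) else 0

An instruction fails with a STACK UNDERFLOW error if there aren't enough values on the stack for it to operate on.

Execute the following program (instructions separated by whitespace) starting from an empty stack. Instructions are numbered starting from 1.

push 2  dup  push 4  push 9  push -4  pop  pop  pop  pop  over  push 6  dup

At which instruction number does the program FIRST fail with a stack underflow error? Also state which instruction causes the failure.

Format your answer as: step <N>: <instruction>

Answer: step 10: over

Derivation:
Step 1 ('push 2'): stack = [2], depth = 1
Step 2 ('dup'): stack = [2, 2], depth = 2
Step 3 ('push 4'): stack = [2, 2, 4], depth = 3
Step 4 ('push 9'): stack = [2, 2, 4, 9], depth = 4
Step 5 ('push -4'): stack = [2, 2, 4, 9, -4], depth = 5
Step 6 ('pop'): stack = [2, 2, 4, 9], depth = 4
Step 7 ('pop'): stack = [2, 2, 4], depth = 3
Step 8 ('pop'): stack = [2, 2], depth = 2
Step 9 ('pop'): stack = [2], depth = 1
Step 10 ('over'): needs 2 value(s) but depth is 1 — STACK UNDERFLOW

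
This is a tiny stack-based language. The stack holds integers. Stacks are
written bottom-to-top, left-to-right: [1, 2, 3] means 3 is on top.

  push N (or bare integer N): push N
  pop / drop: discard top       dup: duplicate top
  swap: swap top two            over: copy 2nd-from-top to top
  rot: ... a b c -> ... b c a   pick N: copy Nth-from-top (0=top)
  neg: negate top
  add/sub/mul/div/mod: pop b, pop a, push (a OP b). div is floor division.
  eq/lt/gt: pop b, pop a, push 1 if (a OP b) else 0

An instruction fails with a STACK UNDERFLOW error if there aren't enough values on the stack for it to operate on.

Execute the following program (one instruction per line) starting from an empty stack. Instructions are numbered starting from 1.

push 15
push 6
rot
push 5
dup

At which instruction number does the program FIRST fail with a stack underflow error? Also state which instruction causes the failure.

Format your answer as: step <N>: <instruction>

Answer: step 3: rot

Derivation:
Step 1 ('push 15'): stack = [15], depth = 1
Step 2 ('push 6'): stack = [15, 6], depth = 2
Step 3 ('rot'): needs 3 value(s) but depth is 2 — STACK UNDERFLOW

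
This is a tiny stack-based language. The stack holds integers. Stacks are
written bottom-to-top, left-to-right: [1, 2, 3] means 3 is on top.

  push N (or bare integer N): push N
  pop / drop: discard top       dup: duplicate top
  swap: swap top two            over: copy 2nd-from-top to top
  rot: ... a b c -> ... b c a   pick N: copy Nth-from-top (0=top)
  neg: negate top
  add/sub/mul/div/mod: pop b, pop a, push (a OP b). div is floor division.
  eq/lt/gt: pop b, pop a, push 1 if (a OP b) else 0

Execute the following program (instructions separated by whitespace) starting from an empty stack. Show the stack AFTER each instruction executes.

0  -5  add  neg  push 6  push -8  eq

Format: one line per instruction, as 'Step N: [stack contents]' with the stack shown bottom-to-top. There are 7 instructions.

Step 1: [0]
Step 2: [0, -5]
Step 3: [-5]
Step 4: [5]
Step 5: [5, 6]
Step 6: [5, 6, -8]
Step 7: [5, 0]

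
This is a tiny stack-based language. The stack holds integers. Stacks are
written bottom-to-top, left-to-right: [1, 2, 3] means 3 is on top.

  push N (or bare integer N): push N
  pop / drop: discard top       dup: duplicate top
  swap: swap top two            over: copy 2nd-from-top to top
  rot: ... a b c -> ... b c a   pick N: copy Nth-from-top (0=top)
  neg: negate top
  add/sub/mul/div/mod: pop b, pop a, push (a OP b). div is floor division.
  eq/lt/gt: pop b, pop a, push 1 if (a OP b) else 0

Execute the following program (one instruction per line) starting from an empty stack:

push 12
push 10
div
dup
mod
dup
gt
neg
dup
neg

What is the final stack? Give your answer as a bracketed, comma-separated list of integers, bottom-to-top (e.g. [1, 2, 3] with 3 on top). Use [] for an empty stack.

After 'push 12': [12]
After 'push 10': [12, 10]
After 'div': [1]
After 'dup': [1, 1]
After 'mod': [0]
After 'dup': [0, 0]
After 'gt': [0]
After 'neg': [0]
After 'dup': [0, 0]
After 'neg': [0, 0]

Answer: [0, 0]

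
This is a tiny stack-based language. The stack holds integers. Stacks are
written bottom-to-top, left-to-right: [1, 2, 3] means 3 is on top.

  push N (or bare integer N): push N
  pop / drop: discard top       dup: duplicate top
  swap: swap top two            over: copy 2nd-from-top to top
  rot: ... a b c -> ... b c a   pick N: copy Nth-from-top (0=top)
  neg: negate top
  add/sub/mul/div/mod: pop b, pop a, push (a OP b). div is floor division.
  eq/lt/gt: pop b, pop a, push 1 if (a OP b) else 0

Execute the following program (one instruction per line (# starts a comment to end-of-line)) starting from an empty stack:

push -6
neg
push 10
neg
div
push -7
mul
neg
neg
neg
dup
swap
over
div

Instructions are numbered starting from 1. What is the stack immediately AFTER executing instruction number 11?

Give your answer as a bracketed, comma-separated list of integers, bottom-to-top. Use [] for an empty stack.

Step 1 ('push -6'): [-6]
Step 2 ('neg'): [6]
Step 3 ('push 10'): [6, 10]
Step 4 ('neg'): [6, -10]
Step 5 ('div'): [-1]
Step 6 ('push -7'): [-1, -7]
Step 7 ('mul'): [7]
Step 8 ('neg'): [-7]
Step 9 ('neg'): [7]
Step 10 ('neg'): [-7]
Step 11 ('dup'): [-7, -7]

Answer: [-7, -7]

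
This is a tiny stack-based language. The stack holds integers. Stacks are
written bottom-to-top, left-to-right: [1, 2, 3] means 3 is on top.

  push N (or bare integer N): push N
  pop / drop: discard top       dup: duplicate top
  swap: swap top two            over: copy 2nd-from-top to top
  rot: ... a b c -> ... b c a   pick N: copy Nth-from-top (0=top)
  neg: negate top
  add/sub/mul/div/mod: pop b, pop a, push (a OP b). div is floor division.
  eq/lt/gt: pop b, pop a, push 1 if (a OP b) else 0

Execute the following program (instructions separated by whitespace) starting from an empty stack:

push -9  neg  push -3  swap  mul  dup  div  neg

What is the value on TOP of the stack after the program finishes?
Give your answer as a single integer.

Answer: -1

Derivation:
After 'push -9': [-9]
After 'neg': [9]
After 'push -3': [9, -3]
After 'swap': [-3, 9]
After 'mul': [-27]
After 'dup': [-27, -27]
After 'div': [1]
After 'neg': [-1]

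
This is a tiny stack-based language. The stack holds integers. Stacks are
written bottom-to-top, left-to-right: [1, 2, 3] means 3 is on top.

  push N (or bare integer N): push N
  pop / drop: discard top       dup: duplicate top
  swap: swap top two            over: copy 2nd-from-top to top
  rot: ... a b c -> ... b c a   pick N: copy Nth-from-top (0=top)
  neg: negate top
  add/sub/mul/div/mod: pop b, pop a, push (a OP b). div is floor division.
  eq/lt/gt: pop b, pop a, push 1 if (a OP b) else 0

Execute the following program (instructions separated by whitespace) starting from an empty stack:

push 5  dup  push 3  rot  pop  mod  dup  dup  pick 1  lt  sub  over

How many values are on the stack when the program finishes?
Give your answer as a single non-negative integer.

Answer: 3

Derivation:
After 'push 5': stack = [5] (depth 1)
After 'dup': stack = [5, 5] (depth 2)
After 'push 3': stack = [5, 5, 3] (depth 3)
After 'rot': stack = [5, 3, 5] (depth 3)
After 'pop': stack = [5, 3] (depth 2)
After 'mod': stack = [2] (depth 1)
After 'dup': stack = [2, 2] (depth 2)
After 'dup': stack = [2, 2, 2] (depth 3)
After 'pick 1': stack = [2, 2, 2, 2] (depth 4)
After 'lt': stack = [2, 2, 0] (depth 3)
After 'sub': stack = [2, 2] (depth 2)
After 'over': stack = [2, 2, 2] (depth 3)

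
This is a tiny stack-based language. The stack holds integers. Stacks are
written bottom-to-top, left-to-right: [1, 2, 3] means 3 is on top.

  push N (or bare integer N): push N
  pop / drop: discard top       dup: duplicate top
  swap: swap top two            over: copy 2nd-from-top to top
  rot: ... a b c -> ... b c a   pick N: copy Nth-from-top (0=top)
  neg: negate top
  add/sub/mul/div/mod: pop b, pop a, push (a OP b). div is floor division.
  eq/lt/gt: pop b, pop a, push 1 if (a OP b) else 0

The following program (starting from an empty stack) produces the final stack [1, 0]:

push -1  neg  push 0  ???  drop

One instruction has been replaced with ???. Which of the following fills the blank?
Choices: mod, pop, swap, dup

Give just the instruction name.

Stack before ???: [1, 0]
Stack after ???:  [1, 0, 0]
Checking each choice:
  mod: modulo by zero
  pop: produces []
  swap: produces [0]
  dup: MATCH


Answer: dup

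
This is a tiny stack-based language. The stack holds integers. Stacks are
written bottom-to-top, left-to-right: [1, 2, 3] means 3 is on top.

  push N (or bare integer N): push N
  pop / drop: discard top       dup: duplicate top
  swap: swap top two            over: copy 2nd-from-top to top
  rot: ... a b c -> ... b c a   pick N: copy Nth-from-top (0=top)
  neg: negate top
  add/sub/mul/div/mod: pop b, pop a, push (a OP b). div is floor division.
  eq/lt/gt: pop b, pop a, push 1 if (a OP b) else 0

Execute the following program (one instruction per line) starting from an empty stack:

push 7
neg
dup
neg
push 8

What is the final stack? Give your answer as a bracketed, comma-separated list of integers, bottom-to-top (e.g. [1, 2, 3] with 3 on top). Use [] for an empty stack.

Answer: [-7, 7, 8]

Derivation:
After 'push 7': [7]
After 'neg': [-7]
After 'dup': [-7, -7]
After 'neg': [-7, 7]
After 'push 8': [-7, 7, 8]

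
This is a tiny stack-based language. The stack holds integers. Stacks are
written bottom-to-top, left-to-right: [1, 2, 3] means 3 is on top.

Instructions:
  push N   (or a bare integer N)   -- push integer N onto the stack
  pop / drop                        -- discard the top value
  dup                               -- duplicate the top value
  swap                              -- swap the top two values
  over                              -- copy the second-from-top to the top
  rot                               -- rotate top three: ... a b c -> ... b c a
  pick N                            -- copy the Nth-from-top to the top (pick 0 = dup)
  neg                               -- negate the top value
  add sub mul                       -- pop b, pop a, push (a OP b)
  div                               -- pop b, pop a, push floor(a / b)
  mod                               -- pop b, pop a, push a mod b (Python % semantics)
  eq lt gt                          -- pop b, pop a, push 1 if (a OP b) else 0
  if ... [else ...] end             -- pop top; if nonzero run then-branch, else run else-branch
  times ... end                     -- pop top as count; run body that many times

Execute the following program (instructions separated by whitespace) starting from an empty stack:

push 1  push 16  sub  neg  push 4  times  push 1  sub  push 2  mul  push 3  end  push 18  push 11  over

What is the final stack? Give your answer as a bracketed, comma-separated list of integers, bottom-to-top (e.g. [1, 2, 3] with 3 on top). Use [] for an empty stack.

After 'push 1': [1]
After 'push 16': [1, 16]
After 'sub': [-15]
After 'neg': [15]
After 'push 4': [15, 4]
After 'times': [15]
After 'push 1': [15, 1]
After 'sub': [14]
After 'push 2': [14, 2]
After 'mul': [28]
After 'push 3': [28, 3]
After 'push 1': [28, 3, 1]
  ...
After 'sub': [28, 4, 2]
After 'push 2': [28, 4, 2, 2]
After 'mul': [28, 4, 4]
After 'push 3': [28, 4, 4, 3]
After 'push 1': [28, 4, 4, 3, 1]
After 'sub': [28, 4, 4, 2]
After 'push 2': [28, 4, 4, 2, 2]
After 'mul': [28, 4, 4, 4]
After 'push 3': [28, 4, 4, 4, 3]
After 'push 18': [28, 4, 4, 4, 3, 18]
After 'push 11': [28, 4, 4, 4, 3, 18, 11]
After 'over': [28, 4, 4, 4, 3, 18, 11, 18]

Answer: [28, 4, 4, 4, 3, 18, 11, 18]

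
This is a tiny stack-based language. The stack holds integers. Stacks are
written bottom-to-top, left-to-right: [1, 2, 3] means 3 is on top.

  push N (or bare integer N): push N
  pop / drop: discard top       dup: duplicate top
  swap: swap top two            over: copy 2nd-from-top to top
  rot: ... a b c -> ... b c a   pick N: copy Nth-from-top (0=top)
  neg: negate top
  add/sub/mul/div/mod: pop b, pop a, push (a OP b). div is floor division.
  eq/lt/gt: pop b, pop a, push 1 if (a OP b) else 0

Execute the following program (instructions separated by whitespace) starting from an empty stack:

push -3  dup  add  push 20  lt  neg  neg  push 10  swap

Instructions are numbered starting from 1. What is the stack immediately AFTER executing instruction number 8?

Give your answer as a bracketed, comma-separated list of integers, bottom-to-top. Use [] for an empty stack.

Answer: [1, 10]

Derivation:
Step 1 ('push -3'): [-3]
Step 2 ('dup'): [-3, -3]
Step 3 ('add'): [-6]
Step 4 ('push 20'): [-6, 20]
Step 5 ('lt'): [1]
Step 6 ('neg'): [-1]
Step 7 ('neg'): [1]
Step 8 ('push 10'): [1, 10]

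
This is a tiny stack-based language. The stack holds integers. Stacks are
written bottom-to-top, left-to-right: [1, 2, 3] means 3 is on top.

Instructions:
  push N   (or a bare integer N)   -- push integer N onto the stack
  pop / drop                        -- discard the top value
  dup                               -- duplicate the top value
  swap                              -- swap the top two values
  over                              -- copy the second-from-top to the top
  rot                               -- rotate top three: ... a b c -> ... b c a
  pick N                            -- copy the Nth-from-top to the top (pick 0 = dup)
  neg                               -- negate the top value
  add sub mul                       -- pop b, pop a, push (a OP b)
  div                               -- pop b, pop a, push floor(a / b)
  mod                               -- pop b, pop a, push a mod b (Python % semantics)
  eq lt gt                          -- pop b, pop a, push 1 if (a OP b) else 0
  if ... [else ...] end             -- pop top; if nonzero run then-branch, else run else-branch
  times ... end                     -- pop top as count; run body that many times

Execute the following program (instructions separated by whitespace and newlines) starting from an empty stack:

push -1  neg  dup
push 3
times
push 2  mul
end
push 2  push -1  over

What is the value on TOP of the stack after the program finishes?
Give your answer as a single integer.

After 'push -1': [-1]
After 'neg': [1]
After 'dup': [1, 1]
After 'push 3': [1, 1, 3]
After 'times': [1, 1]
After 'push 2': [1, 1, 2]
After 'mul': [1, 2]
After 'push 2': [1, 2, 2]
After 'mul': [1, 4]
After 'push 2': [1, 4, 2]
After 'mul': [1, 8]
After 'push 2': [1, 8, 2]
After 'push -1': [1, 8, 2, -1]
After 'over': [1, 8, 2, -1, 2]

Answer: 2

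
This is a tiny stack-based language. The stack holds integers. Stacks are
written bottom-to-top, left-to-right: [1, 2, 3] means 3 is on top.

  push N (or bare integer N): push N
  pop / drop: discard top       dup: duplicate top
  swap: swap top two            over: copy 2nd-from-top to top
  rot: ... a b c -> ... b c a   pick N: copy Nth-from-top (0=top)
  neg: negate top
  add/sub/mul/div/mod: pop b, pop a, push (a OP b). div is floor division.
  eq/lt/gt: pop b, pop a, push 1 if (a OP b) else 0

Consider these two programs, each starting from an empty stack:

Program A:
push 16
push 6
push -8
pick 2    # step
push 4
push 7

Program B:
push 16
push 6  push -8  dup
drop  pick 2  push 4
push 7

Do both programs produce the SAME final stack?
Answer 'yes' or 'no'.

Program A trace:
  After 'push 16': [16]
  After 'push 6': [16, 6]
  After 'push -8': [16, 6, -8]
  After 'pick 2': [16, 6, -8, 16]
  After 'push 4': [16, 6, -8, 16, 4]
  After 'push 7': [16, 6, -8, 16, 4, 7]
Program A final stack: [16, 6, -8, 16, 4, 7]

Program B trace:
  After 'push 16': [16]
  After 'push 6': [16, 6]
  After 'push -8': [16, 6, -8]
  After 'dup': [16, 6, -8, -8]
  After 'drop': [16, 6, -8]
  After 'pick 2': [16, 6, -8, 16]
  After 'push 4': [16, 6, -8, 16, 4]
  After 'push 7': [16, 6, -8, 16, 4, 7]
Program B final stack: [16, 6, -8, 16, 4, 7]
Same: yes

Answer: yes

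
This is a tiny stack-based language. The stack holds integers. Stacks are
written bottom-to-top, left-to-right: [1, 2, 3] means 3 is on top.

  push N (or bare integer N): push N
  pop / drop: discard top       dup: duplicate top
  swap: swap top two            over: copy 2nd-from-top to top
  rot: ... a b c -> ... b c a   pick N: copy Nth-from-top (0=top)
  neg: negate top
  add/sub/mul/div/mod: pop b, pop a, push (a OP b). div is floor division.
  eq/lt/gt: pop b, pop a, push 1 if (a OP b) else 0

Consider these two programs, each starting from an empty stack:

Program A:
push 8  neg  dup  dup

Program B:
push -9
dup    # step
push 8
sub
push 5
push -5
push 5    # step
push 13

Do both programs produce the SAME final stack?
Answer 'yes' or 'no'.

Answer: no

Derivation:
Program A trace:
  After 'push 8': [8]
  After 'neg': [-8]
  After 'dup': [-8, -8]
  After 'dup': [-8, -8, -8]
Program A final stack: [-8, -8, -8]

Program B trace:
  After 'push -9': [-9]
  After 'dup': [-9, -9]
  After 'push 8': [-9, -9, 8]
  After 'sub': [-9, -17]
  After 'push 5': [-9, -17, 5]
  After 'push -5': [-9, -17, 5, -5]
  After 'push 5': [-9, -17, 5, -5, 5]
  After 'push 13': [-9, -17, 5, -5, 5, 13]
Program B final stack: [-9, -17, 5, -5, 5, 13]
Same: no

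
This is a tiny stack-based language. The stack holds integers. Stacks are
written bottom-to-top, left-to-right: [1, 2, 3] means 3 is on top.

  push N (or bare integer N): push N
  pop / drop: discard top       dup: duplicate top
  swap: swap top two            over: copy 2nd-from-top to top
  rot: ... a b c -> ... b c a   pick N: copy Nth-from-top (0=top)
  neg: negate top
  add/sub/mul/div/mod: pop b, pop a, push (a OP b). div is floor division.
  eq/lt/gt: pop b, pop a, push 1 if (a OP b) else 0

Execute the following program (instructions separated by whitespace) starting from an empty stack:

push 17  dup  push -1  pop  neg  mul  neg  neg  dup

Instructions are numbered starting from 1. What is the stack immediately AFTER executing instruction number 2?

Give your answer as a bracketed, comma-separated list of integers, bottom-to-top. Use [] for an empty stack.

Step 1 ('push 17'): [17]
Step 2 ('dup'): [17, 17]

Answer: [17, 17]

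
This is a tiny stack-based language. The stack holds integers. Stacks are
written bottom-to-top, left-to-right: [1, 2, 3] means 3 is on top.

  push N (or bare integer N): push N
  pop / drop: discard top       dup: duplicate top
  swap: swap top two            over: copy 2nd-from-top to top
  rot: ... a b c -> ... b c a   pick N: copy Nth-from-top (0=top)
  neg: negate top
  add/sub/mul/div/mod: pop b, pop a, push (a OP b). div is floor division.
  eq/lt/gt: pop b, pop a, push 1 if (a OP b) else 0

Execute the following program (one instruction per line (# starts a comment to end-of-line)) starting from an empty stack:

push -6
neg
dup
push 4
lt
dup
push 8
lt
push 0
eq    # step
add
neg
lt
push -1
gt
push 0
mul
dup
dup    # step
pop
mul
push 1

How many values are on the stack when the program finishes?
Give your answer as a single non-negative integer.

Answer: 2

Derivation:
After 'push -6': stack = [-6] (depth 1)
After 'neg': stack = [6] (depth 1)
After 'dup': stack = [6, 6] (depth 2)
After 'push 4': stack = [6, 6, 4] (depth 3)
After 'lt': stack = [6, 0] (depth 2)
After 'dup': stack = [6, 0, 0] (depth 3)
After 'push 8': stack = [6, 0, 0, 8] (depth 4)
After 'lt': stack = [6, 0, 1] (depth 3)
After 'push 0': stack = [6, 0, 1, 0] (depth 4)
After 'eq': stack = [6, 0, 0] (depth 3)
  ...
After 'lt': stack = [0] (depth 1)
After 'push -1': stack = [0, -1] (depth 2)
After 'gt': stack = [1] (depth 1)
After 'push 0': stack = [1, 0] (depth 2)
After 'mul': stack = [0] (depth 1)
After 'dup': stack = [0, 0] (depth 2)
After 'dup': stack = [0, 0, 0] (depth 3)
After 'pop': stack = [0, 0] (depth 2)
After 'mul': stack = [0] (depth 1)
After 'push 1': stack = [0, 1] (depth 2)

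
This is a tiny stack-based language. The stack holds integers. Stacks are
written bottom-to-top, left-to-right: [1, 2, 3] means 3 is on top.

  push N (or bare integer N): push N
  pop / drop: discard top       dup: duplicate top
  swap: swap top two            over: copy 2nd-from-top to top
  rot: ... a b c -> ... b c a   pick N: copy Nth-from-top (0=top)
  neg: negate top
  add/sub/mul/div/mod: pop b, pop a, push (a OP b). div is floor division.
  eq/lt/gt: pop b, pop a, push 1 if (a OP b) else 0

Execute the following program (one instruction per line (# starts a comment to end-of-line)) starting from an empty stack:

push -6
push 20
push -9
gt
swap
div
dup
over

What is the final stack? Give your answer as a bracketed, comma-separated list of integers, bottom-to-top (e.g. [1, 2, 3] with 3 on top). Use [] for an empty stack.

Answer: [-1, -1, -1]

Derivation:
After 'push -6': [-6]
After 'push 20': [-6, 20]
After 'push -9': [-6, 20, -9]
After 'gt': [-6, 1]
After 'swap': [1, -6]
After 'div': [-1]
After 'dup': [-1, -1]
After 'over': [-1, -1, -1]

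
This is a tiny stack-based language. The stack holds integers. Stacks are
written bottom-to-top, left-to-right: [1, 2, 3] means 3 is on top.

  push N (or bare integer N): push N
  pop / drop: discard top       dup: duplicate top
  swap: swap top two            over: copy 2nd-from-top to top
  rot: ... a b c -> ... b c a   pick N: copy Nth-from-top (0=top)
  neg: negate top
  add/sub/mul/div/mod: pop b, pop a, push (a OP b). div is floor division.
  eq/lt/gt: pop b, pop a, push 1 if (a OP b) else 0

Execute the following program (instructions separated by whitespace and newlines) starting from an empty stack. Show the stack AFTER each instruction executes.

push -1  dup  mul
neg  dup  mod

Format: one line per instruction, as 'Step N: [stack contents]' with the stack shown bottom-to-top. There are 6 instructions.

Step 1: [-1]
Step 2: [-1, -1]
Step 3: [1]
Step 4: [-1]
Step 5: [-1, -1]
Step 6: [0]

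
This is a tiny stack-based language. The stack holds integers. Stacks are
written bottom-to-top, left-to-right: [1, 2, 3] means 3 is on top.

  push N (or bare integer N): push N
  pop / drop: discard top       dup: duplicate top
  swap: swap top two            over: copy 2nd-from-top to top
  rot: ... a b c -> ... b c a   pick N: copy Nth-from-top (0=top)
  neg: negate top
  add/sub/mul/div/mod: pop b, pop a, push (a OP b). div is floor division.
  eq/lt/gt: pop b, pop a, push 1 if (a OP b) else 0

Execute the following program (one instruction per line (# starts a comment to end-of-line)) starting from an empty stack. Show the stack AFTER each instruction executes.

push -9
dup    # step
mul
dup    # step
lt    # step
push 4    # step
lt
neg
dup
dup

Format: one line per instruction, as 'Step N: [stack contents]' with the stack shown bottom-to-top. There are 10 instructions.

Step 1: [-9]
Step 2: [-9, -9]
Step 3: [81]
Step 4: [81, 81]
Step 5: [0]
Step 6: [0, 4]
Step 7: [1]
Step 8: [-1]
Step 9: [-1, -1]
Step 10: [-1, -1, -1]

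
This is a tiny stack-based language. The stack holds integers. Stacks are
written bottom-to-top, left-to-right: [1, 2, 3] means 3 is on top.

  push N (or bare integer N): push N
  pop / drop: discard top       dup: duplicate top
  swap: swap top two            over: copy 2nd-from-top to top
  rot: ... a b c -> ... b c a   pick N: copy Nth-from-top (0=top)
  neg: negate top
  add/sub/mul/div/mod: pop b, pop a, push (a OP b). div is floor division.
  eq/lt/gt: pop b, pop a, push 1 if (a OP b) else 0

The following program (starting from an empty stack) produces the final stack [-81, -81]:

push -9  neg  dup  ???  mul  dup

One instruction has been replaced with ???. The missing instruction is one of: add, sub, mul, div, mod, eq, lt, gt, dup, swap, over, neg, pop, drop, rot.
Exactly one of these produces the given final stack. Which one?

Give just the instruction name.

Stack before ???: [9, 9]
Stack after ???:  [9, -9]
The instruction that transforms [9, 9] -> [9, -9] is: neg

Answer: neg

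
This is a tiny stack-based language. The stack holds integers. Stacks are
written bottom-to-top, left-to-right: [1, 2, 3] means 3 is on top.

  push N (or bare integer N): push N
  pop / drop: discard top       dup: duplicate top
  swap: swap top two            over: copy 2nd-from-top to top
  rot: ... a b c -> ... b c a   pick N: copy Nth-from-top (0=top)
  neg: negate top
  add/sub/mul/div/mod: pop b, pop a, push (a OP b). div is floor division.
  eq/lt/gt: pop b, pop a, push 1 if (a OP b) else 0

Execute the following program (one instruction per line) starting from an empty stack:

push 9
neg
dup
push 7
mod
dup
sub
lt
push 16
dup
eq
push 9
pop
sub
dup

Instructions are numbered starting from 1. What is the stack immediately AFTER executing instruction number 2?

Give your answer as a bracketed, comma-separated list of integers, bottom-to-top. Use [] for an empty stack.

Step 1 ('push 9'): [9]
Step 2 ('neg'): [-9]

Answer: [-9]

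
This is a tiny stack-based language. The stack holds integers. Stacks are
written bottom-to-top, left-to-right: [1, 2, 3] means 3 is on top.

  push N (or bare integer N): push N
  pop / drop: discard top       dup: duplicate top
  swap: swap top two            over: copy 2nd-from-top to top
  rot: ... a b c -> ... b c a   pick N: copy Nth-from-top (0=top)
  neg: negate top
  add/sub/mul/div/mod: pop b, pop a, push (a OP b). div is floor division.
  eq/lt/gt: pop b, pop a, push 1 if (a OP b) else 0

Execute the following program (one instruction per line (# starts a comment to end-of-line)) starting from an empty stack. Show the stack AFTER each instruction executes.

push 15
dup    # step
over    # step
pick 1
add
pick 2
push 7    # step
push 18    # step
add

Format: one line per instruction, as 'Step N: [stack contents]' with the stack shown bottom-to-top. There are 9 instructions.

Step 1: [15]
Step 2: [15, 15]
Step 3: [15, 15, 15]
Step 4: [15, 15, 15, 15]
Step 5: [15, 15, 30]
Step 6: [15, 15, 30, 15]
Step 7: [15, 15, 30, 15, 7]
Step 8: [15, 15, 30, 15, 7, 18]
Step 9: [15, 15, 30, 15, 25]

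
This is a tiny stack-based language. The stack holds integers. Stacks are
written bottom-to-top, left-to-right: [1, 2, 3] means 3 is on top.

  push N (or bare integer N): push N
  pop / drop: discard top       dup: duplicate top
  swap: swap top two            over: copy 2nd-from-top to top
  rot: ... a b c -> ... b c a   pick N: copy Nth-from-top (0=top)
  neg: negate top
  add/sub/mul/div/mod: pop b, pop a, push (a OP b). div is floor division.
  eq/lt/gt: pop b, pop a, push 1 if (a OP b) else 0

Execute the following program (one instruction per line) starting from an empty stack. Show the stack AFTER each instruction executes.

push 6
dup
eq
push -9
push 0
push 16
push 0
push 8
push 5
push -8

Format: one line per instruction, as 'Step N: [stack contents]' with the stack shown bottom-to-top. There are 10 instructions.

Step 1: [6]
Step 2: [6, 6]
Step 3: [1]
Step 4: [1, -9]
Step 5: [1, -9, 0]
Step 6: [1, -9, 0, 16]
Step 7: [1, -9, 0, 16, 0]
Step 8: [1, -9, 0, 16, 0, 8]
Step 9: [1, -9, 0, 16, 0, 8, 5]
Step 10: [1, -9, 0, 16, 0, 8, 5, -8]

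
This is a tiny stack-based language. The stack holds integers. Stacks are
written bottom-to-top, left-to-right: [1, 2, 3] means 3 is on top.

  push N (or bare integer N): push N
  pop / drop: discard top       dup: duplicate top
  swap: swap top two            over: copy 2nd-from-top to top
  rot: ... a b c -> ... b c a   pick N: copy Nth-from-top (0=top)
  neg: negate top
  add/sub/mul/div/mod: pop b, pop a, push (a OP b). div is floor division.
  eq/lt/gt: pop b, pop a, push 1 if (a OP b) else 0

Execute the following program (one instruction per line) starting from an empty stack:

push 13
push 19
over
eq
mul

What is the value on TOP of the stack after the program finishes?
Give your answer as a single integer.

Answer: 0

Derivation:
After 'push 13': [13]
After 'push 19': [13, 19]
After 'over': [13, 19, 13]
After 'eq': [13, 0]
After 'mul': [0]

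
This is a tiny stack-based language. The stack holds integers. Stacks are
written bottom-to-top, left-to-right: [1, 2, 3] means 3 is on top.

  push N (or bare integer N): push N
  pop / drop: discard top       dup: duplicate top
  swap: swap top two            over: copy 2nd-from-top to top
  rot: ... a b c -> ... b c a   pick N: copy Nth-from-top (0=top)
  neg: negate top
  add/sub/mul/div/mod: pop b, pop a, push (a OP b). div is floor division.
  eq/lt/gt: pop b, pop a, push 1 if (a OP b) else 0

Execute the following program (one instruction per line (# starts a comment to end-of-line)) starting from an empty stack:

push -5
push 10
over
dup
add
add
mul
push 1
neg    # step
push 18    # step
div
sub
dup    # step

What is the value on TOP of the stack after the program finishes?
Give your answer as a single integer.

Answer: 1

Derivation:
After 'push -5': [-5]
After 'push 10': [-5, 10]
After 'over': [-5, 10, -5]
After 'dup': [-5, 10, -5, -5]
After 'add': [-5, 10, -10]
After 'add': [-5, 0]
After 'mul': [0]
After 'push 1': [0, 1]
After 'neg': [0, -1]
After 'push 18': [0, -1, 18]
After 'div': [0, -1]
After 'sub': [1]
After 'dup': [1, 1]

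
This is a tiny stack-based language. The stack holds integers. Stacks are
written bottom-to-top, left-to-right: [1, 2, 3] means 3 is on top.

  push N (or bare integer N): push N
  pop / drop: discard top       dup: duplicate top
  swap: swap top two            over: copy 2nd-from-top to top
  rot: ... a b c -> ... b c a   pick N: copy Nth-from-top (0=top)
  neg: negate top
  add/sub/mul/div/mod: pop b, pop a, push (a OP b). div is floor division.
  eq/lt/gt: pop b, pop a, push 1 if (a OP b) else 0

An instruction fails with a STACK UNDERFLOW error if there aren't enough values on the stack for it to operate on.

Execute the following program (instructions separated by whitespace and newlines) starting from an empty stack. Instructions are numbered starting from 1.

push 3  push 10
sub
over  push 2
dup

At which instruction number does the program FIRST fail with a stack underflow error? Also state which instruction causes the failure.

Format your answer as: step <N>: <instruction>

Answer: step 4: over

Derivation:
Step 1 ('push 3'): stack = [3], depth = 1
Step 2 ('push 10'): stack = [3, 10], depth = 2
Step 3 ('sub'): stack = [-7], depth = 1
Step 4 ('over'): needs 2 value(s) but depth is 1 — STACK UNDERFLOW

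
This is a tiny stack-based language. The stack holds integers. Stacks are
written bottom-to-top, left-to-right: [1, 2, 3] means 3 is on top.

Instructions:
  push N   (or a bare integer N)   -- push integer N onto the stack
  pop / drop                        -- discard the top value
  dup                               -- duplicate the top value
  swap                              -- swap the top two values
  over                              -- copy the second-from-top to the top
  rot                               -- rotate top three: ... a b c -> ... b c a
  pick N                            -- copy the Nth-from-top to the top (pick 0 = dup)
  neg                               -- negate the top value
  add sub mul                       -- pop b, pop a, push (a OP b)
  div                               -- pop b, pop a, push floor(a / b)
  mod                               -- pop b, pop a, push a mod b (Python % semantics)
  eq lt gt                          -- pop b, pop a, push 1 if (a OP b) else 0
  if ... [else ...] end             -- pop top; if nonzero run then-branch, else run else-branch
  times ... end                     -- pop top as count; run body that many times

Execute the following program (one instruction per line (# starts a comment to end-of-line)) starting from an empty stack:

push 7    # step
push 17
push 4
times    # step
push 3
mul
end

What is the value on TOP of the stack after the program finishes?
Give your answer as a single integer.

After 'push 7': [7]
After 'push 17': [7, 17]
After 'push 4': [7, 17, 4]
After 'times': [7, 17]
After 'push 3': [7, 17, 3]
After 'mul': [7, 51]
After 'push 3': [7, 51, 3]
After 'mul': [7, 153]
After 'push 3': [7, 153, 3]
After 'mul': [7, 459]
After 'push 3': [7, 459, 3]
After 'mul': [7, 1377]

Answer: 1377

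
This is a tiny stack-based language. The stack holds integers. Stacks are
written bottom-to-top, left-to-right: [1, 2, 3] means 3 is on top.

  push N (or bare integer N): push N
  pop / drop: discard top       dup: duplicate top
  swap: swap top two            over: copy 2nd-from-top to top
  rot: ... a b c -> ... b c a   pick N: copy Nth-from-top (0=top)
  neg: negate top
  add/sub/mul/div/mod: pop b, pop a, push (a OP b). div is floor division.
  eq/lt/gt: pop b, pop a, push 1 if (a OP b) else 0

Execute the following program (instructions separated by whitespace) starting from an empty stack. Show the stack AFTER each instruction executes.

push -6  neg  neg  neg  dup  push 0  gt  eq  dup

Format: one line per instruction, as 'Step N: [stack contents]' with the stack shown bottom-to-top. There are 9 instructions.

Step 1: [-6]
Step 2: [6]
Step 3: [-6]
Step 4: [6]
Step 5: [6, 6]
Step 6: [6, 6, 0]
Step 7: [6, 1]
Step 8: [0]
Step 9: [0, 0]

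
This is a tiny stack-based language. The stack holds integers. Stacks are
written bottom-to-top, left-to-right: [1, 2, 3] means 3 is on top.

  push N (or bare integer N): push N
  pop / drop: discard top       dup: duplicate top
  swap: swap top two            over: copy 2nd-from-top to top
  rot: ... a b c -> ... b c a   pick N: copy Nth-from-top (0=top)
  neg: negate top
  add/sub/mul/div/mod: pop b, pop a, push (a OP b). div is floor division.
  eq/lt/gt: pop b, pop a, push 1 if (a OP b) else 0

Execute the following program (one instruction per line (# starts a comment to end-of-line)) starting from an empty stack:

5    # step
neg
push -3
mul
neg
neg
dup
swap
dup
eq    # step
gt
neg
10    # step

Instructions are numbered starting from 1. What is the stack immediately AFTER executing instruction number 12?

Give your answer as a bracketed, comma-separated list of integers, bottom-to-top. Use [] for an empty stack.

Answer: [-1]

Derivation:
Step 1 ('5'): [5]
Step 2 ('neg'): [-5]
Step 3 ('push -3'): [-5, -3]
Step 4 ('mul'): [15]
Step 5 ('neg'): [-15]
Step 6 ('neg'): [15]
Step 7 ('dup'): [15, 15]
Step 8 ('swap'): [15, 15]
Step 9 ('dup'): [15, 15, 15]
Step 10 ('eq'): [15, 1]
Step 11 ('gt'): [1]
Step 12 ('neg'): [-1]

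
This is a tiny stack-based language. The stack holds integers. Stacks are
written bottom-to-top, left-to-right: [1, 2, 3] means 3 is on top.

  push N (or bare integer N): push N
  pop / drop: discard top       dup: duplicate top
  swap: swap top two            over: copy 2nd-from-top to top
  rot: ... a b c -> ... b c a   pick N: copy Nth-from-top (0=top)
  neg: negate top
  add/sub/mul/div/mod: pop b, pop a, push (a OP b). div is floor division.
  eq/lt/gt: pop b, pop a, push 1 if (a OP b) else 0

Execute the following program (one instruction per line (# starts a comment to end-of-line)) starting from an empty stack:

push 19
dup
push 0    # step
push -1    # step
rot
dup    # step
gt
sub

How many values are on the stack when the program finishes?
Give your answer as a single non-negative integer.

Answer: 3

Derivation:
After 'push 19': stack = [19] (depth 1)
After 'dup': stack = [19, 19] (depth 2)
After 'push 0': stack = [19, 19, 0] (depth 3)
After 'push -1': stack = [19, 19, 0, -1] (depth 4)
After 'rot': stack = [19, 0, -1, 19] (depth 4)
After 'dup': stack = [19, 0, -1, 19, 19] (depth 5)
After 'gt': stack = [19, 0, -1, 0] (depth 4)
After 'sub': stack = [19, 0, -1] (depth 3)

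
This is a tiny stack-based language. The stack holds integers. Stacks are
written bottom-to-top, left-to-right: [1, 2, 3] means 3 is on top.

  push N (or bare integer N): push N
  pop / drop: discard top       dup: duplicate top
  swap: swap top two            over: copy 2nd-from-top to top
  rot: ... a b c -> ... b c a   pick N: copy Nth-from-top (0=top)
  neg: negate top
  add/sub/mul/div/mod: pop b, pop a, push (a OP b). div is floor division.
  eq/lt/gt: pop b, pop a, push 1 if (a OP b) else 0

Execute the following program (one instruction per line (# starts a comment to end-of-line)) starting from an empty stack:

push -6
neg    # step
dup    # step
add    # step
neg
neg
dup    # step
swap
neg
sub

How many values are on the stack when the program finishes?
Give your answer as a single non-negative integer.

After 'push -6': stack = [-6] (depth 1)
After 'neg': stack = [6] (depth 1)
After 'dup': stack = [6, 6] (depth 2)
After 'add': stack = [12] (depth 1)
After 'neg': stack = [-12] (depth 1)
After 'neg': stack = [12] (depth 1)
After 'dup': stack = [12, 12] (depth 2)
After 'swap': stack = [12, 12] (depth 2)
After 'neg': stack = [12, -12] (depth 2)
After 'sub': stack = [24] (depth 1)

Answer: 1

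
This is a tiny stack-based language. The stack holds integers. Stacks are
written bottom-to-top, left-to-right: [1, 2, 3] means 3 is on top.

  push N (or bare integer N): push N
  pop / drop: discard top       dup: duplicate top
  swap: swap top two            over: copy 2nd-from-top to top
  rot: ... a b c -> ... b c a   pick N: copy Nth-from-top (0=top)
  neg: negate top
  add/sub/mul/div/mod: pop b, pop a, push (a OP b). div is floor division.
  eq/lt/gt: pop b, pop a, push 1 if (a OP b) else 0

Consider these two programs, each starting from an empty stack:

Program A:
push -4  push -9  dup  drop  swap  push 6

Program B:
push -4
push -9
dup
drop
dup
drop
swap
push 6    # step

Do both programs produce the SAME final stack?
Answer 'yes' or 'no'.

Program A trace:
  After 'push -4': [-4]
  After 'push -9': [-4, -9]
  After 'dup': [-4, -9, -9]
  After 'drop': [-4, -9]
  After 'swap': [-9, -4]
  After 'push 6': [-9, -4, 6]
Program A final stack: [-9, -4, 6]

Program B trace:
  After 'push -4': [-4]
  After 'push -9': [-4, -9]
  After 'dup': [-4, -9, -9]
  After 'drop': [-4, -9]
  After 'dup': [-4, -9, -9]
  After 'drop': [-4, -9]
  After 'swap': [-9, -4]
  After 'push 6': [-9, -4, 6]
Program B final stack: [-9, -4, 6]
Same: yes

Answer: yes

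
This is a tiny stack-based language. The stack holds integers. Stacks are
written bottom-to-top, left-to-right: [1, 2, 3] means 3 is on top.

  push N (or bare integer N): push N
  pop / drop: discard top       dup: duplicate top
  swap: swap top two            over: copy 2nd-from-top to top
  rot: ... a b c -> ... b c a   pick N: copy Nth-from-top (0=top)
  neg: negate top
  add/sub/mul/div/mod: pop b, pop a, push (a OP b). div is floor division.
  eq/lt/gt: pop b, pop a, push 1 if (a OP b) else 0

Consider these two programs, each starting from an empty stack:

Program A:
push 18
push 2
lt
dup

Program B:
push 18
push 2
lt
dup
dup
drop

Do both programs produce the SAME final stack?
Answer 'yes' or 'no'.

Answer: yes

Derivation:
Program A trace:
  After 'push 18': [18]
  After 'push 2': [18, 2]
  After 'lt': [0]
  After 'dup': [0, 0]
Program A final stack: [0, 0]

Program B trace:
  After 'push 18': [18]
  After 'push 2': [18, 2]
  After 'lt': [0]
  After 'dup': [0, 0]
  After 'dup': [0, 0, 0]
  After 'drop': [0, 0]
Program B final stack: [0, 0]
Same: yes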